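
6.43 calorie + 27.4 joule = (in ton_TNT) 1 calorie = 4.184 J, so 6.43 calorie = 6.43 * 4.184 = 26.90312 J. 27.4 joule = 27.4 J. Sum: 26.90312 + 27.4 = 54.30312 J. 1 ton_TNT = 4.184e+09 J, so 54.30312 J = 54.30312 / 4.184e+09 = 1.2978757e-08 ton_TNT ≈ 1.298e-08 ton_TNT (4 s.f.). Final answer: 1.298e-08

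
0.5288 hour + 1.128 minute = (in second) 1 hour = 3600 s, so 0.5288 hour = 0.5288 * 3600 = 1903.68 s. 1 minute = 60 s, so 1.128 minute = 1.128 * 60 = 67.68 s. Sum: 1903.68 + 67.68 = 1971.36 s. 1971.36 s = 1971.36 second ≈ 1971 second (4 s.f.). Final answer: 1971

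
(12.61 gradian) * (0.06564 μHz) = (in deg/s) 7.449e-07. Check: 1 gradian = 0.015707963 rad, so 12.61 gradian = 12.61 * 0.015707963 = 0.19807742 rad. 1 μHz = 1e-06 Hz, so 0.06564 μHz = 0.06564 * 1e-06 = 6.564e-08 Hz. Combine: 0.19807742 rad * 6.564e-08 Hz = 1.3001802e-08 rad/s. 1 deg/s = 0.017453293 rad/s, so 1.3001802e-08 rad/s = 1.3001802e-08 / 0.017453293 = 7.4494836e-07 deg/s ≈ 7.449e-07 deg/s (4 s.f.).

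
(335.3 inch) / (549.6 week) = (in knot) 1 inch = 0.0254 m, so 335.3 inch = 335.3 * 0.0254 = 8.51662 m. 1 week = 604800 s, so 549.6 week = 549.6 * 604800 = 3.3239808e+08 s. Combine: 8.51662 m / 3.3239808e+08 s = 2.5621748e-08 m/s. 1 knot = 0.51444444 m/s, so 2.5621748e-08 m/s = 2.5621748e-08 / 0.51444444 = 4.9804695e-08 knot ≈ 4.98e-08 knot (4 s.f.). Final answer: 4.98e-08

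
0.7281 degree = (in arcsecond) 2621. Check: 1 degree = 0.017453293 rad, so 0.7281 degree = 0.7281 * 0.017453293 = 0.012707742 rad. 1 arcsecond = 4.8481368e-06 rad, so 0.012707742 rad = 0.012707742 / 4.8481368e-06 = 2621.16 arcsecond ≈ 2621 arcsecond (4 s.f.).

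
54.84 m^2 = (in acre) 1 acre = 4046.8564 m^2, so 54.84 m^2 = 54.84 / 4046.8564 = 0.013551259 acre ≈ 0.01355 acre (4 s.f.). Final answer: 0.01355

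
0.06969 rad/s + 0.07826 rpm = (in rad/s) 0.07789. Check: 0.06969 rad/s is already in rad/s. 1 rpm = 0.10471976 rad/s, so 0.07826 rpm = 0.07826 * 0.10471976 = 0.008195368 rad/s. Sum: 0.06969 + 0.008195368 = 0.077885368 rad/s. Result: 0.077885368 rad/s ≈ 0.07789 rad/s (4 s.f.).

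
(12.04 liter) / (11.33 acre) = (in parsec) 1 liter = 0.001 m^3, so 12.04 liter = 12.04 * 0.001 = 0.01204 m^3. 1 acre = 4046.8564 m^2, so 11.33 acre = 11.33 * 4046.8564 = 45850.883 m^2. Combine: 0.01204 m^3 / 45850.883 m^2 = 2.6259036e-07 m. 1 parsec = 3.0856776e+16 m, so 2.6259036e-07 m = 2.6259036e-07 / 3.0856776e+16 = 8.509974e-24 parsec ≈ 8.51e-24 parsec (4 s.f.). Final answer: 8.51e-24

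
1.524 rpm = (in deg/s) 9.144. Check: 1 rpm = 0.10471976 rad/s, so 1.524 rpm = 1.524 * 0.10471976 = 0.15959291 rad/s. 1 deg/s = 0.017453293 rad/s, so 0.15959291 rad/s = 0.15959291 / 0.017453293 = 9.144 deg/s.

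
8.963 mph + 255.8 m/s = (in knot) 505. Check: 1 mph = 0.44704 m/s, so 8.963 mph = 8.963 * 0.44704 = 4.0068195 m/s. 255.8 m/s is already in m/s. Sum: 4.0068195 + 255.8 = 259.80682 m/s. 1 knot = 0.51444444 m/s, so 259.80682 m/s = 259.80682 / 0.51444444 = 505.02406 knot ≈ 505 knot (4 s.f.).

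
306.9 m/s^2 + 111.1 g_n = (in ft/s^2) 4581. Check: 306.9 m/s^2 is already in m/s^2. 1 g_n = 9.80665 m/s^2, so 111.1 g_n = 111.1 * 9.80665 = 1089.5188 m/s^2. Sum: 306.9 + 1089.5188 = 1396.4188 m/s^2. 1 ft/s^2 = 0.3048 m/s^2, so 1396.4188 m/s^2 = 1396.4188 / 0.3048 = 4581.4266 ft/s^2 ≈ 4581 ft/s^2 (4 s.f.).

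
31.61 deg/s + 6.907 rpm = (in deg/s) 73.05. Check: 1 deg/s = 0.017453293 rad/s, so 31.61 deg/s = 31.61 * 0.017453293 = 0.55169858 rad/s. 1 rpm = 0.10471976 rad/s, so 6.907 rpm = 6.907 * 0.10471976 = 0.72329935 rad/s. Sum: 0.55169858 + 0.72329935 = 1.2749979 rad/s. 1 deg/s = 0.017453293 rad/s, so 1.2749979 rad/s = 1.2749979 / 0.017453293 = 73.052 deg/s ≈ 73.05 deg/s (4 s.f.).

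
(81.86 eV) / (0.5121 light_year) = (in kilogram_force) 1 eV = 1.6021766e-19 J, so 81.86 eV = 81.86 * 1.6021766e-19 = 1.3115418e-17 J. 1 light_year = 9.4607305e+15 m, so 0.5121 light_year = 0.5121 * 9.4607305e+15 = 4.8448401e+15 m. Combine: 1.3115418e-17 J / 4.8448401e+15 m = 2.70709e-33 N. 1 kilogram_force = 9.80665 N, so 2.70709e-33 N = 2.70709e-33 / 9.80665 = 2.7604635e-34 kilogram_force ≈ 2.76e-34 kilogram_force (4 s.f.). Final answer: 2.76e-34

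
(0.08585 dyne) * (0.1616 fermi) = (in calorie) 3.316e-23. Check: 1 dyne = 1e-05 N, so 0.08585 dyne = 0.08585 * 1e-05 = 8.585e-07 N. 1 fermi = 1e-15 m, so 0.1616 fermi = 0.1616 * 1e-15 = 1.616e-16 m. Combine: 8.585e-07 N * 1.616e-16 m = 1.387336e-22 J. 1 calorie = 4.184 J, so 1.387336e-22 J = 1.387336e-22 / 4.184 = 3.3158126e-23 calorie ≈ 3.316e-23 calorie (4 s.f.).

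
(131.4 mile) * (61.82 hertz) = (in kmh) 4.706e+07. Check: 1 mile = 1609.344 m, so 131.4 mile = 131.4 * 1609.344 = 211467.8 m. 61.82 hertz = 61.82 Hz. Combine: 211467.8 m * 61.82 Hz = 13072939 m/s. 1 kmh = 0.27777778 m/s, so 13072939 m/s = 13072939 / 0.27777778 = 47062582 kmh ≈ 4.706e+07 kmh (4 s.f.).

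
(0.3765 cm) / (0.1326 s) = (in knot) 1 cm = 0.01 m, so 0.3765 cm = 0.3765 * 0.01 = 0.003765 m. 0.1326 s is already in s. Combine: 0.003765 m / 0.1326 s = 0.028393665 m/s. 1 knot = 0.51444444 m/s, so 0.028393665 m/s = 0.028393665 / 0.51444444 = 0.05519287 knot ≈ 0.05519 knot (4 s.f.). Final answer: 0.05519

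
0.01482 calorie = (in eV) 1 calorie = 4.184 J, so 0.01482 calorie = 0.01482 * 4.184 = 0.06200688 J. 1 eV = 1.6021766e-19 J, so 0.06200688 J = 0.06200688 / 1.6021766e-19 = 3.870165e+17 eV ≈ 3.87e+17 eV (4 s.f.). Final answer: 3.87e+17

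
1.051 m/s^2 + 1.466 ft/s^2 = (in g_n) 0.1527. Check: 1.051 m/s^2 is already in m/s^2. 1 ft/s^2 = 0.3048 m/s^2, so 1.466 ft/s^2 = 1.466 * 0.3048 = 0.4468368 m/s^2. Sum: 1.051 + 0.4468368 = 1.4978368 m/s^2. 1 g_n = 9.80665 m/s^2, so 1.4978368 m/s^2 = 1.4978368 / 9.80665 = 0.15273685 g_n ≈ 0.1527 g_n (4 s.f.).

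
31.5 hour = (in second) 1 hour = 3600 s, so 31.5 hour = 31.5 * 3600 = 113400 s. 113400 s = 113400 second ≈ 1.134e+05 second (4 s.f.). Final answer: 1.134e+05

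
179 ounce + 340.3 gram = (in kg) 1 ounce = 0.028349523 kg, so 179 ounce = 179 * 0.028349523 = 5.0745646 kg. 1 gram = 0.001 kg, so 340.3 gram = 340.3 * 0.001 = 0.3403 kg. Sum: 5.0745646 + 0.3403 = 5.4148646 kg. Result: 5.4148646 kg ≈ 5.415 kg (4 s.f.). Final answer: 5.415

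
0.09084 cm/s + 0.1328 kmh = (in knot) 0.07347. Check: 1 cm/s = 0.01 m/s, so 0.09084 cm/s = 0.09084 * 0.01 = 0.0009084 m/s. 1 kmh = 0.27777778 m/s, so 0.1328 kmh = 0.1328 * 0.27777778 = 0.036888889 m/s. Sum: 0.0009084 + 0.036888889 = 0.037797289 m/s. 1 knot = 0.51444444 m/s, so 0.037797289 m/s = 0.037797289 / 0.51444444 = 0.073472052 knot ≈ 0.07347 knot (4 s.f.).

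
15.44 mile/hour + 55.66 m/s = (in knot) 1 mile/hour = 0.44704 m/s, so 15.44 mile/hour = 15.44 * 0.44704 = 6.9022976 m/s. 55.66 m/s is already in m/s. Sum: 6.9022976 + 55.66 = 62.562298 m/s. 1 knot = 0.51444444 m/s, so 62.562298 m/s = 62.562298 / 0.51444444 = 121.61138 knot ≈ 121.6 knot (4 s.f.). Final answer: 121.6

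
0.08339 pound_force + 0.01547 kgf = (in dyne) 5.226e+04. Check: 1 pound_force = 4.4482216 N, so 0.08339 pound_force = 0.08339 * 4.4482216 = 0.3709372 N. 1 kgf = 9.80665 N, so 0.01547 kgf = 0.01547 * 9.80665 = 0.15170888 N. Sum: 0.3709372 + 0.15170888 = 0.52264608 N. 1 dyne = 1e-05 N, so 0.52264608 N = 0.52264608 / 1e-05 = 52264.608 dyne ≈ 5.226e+04 dyne (4 s.f.).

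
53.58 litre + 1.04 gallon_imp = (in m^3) 1 litre = 0.001 m^3, so 53.58 litre = 53.58 * 0.001 = 0.05358 m^3. 1 gallon_imp = 0.00454609 m^3, so 1.04 gallon_imp = 1.04 * 0.00454609 = 0.0047279336 m^3. Sum: 0.05358 + 0.0047279336 = 0.058307934 m^3. Result: 0.058307934 m^3 ≈ 0.05831 m^3 (4 s.f.). Final answer: 0.05831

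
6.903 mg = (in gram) 1 mg = 1e-06 kg, so 6.903 mg = 6.903 * 1e-06 = 6.903e-06 kg. 1 gram = 0.001 kg, so 6.903e-06 kg = 6.903e-06 / 0.001 = 0.006903 gram. Final answer: 0.006903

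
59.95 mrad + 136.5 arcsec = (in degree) 3.473. Check: 1 mrad = 0.001 rad, so 59.95 mrad = 59.95 * 0.001 = 0.05995 rad. 1 arcsec = 4.8481368e-06 rad, so 136.5 arcsec = 136.5 * 4.8481368e-06 = 0.00066177067 rad. Sum: 0.05995 + 0.00066177067 = 0.060611771 rad. 1 degree = 0.017453293 rad, so 0.060611771 rad = 0.060611771 / 0.017453293 = 3.4727986 degree ≈ 3.473 degree (4 s.f.).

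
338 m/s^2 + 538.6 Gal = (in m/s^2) 338 m/s^2 is already in m/s^2. 1 Gal = 0.01 m/s^2, so 538.6 Gal = 538.6 * 0.01 = 5.386 m/s^2. Sum: 338 + 5.386 = 343.386 m/s^2. Result: 343.386 m/s^2 ≈ 343.4 m/s^2 (4 s.f.). Final answer: 343.4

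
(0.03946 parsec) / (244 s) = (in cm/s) 1 parsec = 3.0856776e+16 m, so 0.03946 parsec = 0.03946 * 3.0856776e+16 = 1.2176084e+15 m. 244 s is already in s. Combine: 1.2176084e+15 m / 244 s = 4.9901983e+12 m/s. 1 cm/s = 0.01 m/s, so 4.9901983e+12 m/s = 4.9901983e+12 / 0.01 = 4.9901983e+14 cm/s ≈ 4.99e+14 cm/s (4 s.f.). Final answer: 4.99e+14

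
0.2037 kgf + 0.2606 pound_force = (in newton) 1 kgf = 9.80665 N, so 0.2037 kgf = 0.2037 * 9.80665 = 1.9976146 N. 1 pound_force = 4.4482216 N, so 0.2606 pound_force = 0.2606 * 4.4482216 = 1.1592066 N. Sum: 1.9976146 + 1.1592066 = 3.1568212 N. 3.1568212 N = 3.1568212 newton ≈ 3.157 newton (4 s.f.). Final answer: 3.157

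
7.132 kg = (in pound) 1 pound = 0.45359237 kg, so 7.132 kg = 7.132 / 0.45359237 = 15.723369 pound ≈ 15.72 pound (4 s.f.). Final answer: 15.72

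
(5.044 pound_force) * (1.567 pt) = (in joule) 0.0124. Check: 1 pound_force = 4.4482216 N, so 5.044 pound_force = 5.044 * 4.4482216 = 22.43683 N. 1 pt = 0.00035277778 m, so 1.567 pt = 1.567 * 0.00035277778 = 0.00055280278 m. Combine: 22.43683 N * 0.00055280278 m = 0.012403142 J. 0.012403142 J = 0.012403142 joule ≈ 0.0124 joule (4 s.f.).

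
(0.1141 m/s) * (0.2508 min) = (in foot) 0.1141 m/s is already in m/s. 1 min = 60 s, so 0.2508 min = 0.2508 * 60 = 15.048 s. Combine: 0.1141 m/s * 15.048 s = 1.7169768 m. 1 foot = 0.3048 m, so 1.7169768 m = 1.7169768 / 0.3048 = 5.633126 foot ≈ 5.633 foot (4 s.f.). Final answer: 5.633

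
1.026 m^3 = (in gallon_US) 271. Check: 1 gallon_US = 0.0037854118 m^3, so 1.026 m^3 = 1.026 / 0.0037854118 = 271.04053 gallon_US ≈ 271 gallon_US (4 s.f.).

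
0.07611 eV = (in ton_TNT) 1 eV = 1.6021766e-19 J, so 0.07611 eV = 0.07611 * 1.6021766e-19 = 1.2194166e-20 J. 1 ton_TNT = 4.184e+09 J, so 1.2194166e-20 J = 1.2194166e-20 / 4.184e+09 = 2.9144757e-30 ton_TNT ≈ 2.914e-30 ton_TNT (4 s.f.). Final answer: 2.914e-30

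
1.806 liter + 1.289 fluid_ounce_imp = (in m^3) 0.001843. Check: 1 liter = 0.001 m^3, so 1.806 liter = 1.806 * 0.001 = 0.001806 m^3. 1 fluid_ounce_imp = 2.8413063e-05 m^3, so 1.289 fluid_ounce_imp = 1.289 * 2.8413063e-05 = 3.6624438e-05 m^3. Sum: 0.001806 + 3.6624438e-05 = 0.0018426244 m^3. Result: 0.0018426244 m^3 ≈ 0.001843 m^3 (4 s.f.).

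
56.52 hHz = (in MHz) 0.005652. Check: 1 hHz = 100 Hz, so 56.52 hHz = 56.52 * 100 = 5652 Hz. 1 MHz = 1000000 Hz, so 5652 Hz = 5652 / 1000000 = 0.005652 MHz.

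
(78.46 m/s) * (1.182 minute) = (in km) 5.564. Check: 78.46 m/s is already in m/s. 1 minute = 60 s, so 1.182 minute = 1.182 * 60 = 70.92 s. Combine: 78.46 m/s * 70.92 s = 5564.3832 m. 1 km = 1000 m, so 5564.3832 m = 5564.3832 / 1000 = 5.5643832 km ≈ 5.564 km (4 s.f.).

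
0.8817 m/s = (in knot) 1 knot = 0.51444444 m/s, so 0.8817 m/s = 0.8817 / 0.51444444 = 1.7138877 knot ≈ 1.714 knot (4 s.f.). Final answer: 1.714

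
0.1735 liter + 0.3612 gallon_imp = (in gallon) 1 liter = 0.001 m^3, so 0.1735 liter = 0.1735 * 0.001 = 0.0001735 m^3. 1 gallon_imp = 0.00454609 m^3, so 0.3612 gallon_imp = 0.3612 * 0.00454609 = 0.0016420477 m^3. Sum: 0.0001735 + 0.0016420477 = 0.0018155477 m^3. 1 gallon = 0.0037854118 m^3, so 0.0018155477 m^3 = 0.0018155477 / 0.0037854118 = 0.47961696 gallon ≈ 0.4796 gallon (4 s.f.). Final answer: 0.4796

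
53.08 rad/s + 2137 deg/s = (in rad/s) 90.38. Check: 53.08 rad/s is already in rad/s. 1 deg/s = 0.017453293 rad/s, so 2137 deg/s = 2137 * 0.017453293 = 37.297686 rad/s. Sum: 53.08 + 37.297686 = 90.377686 rad/s. Result: 90.377686 rad/s ≈ 90.38 rad/s (4 s.f.).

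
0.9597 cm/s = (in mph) 1 cm/s = 0.01 m/s, so 0.9597 cm/s = 0.9597 * 0.01 = 0.009597 m/s. 1 mph = 0.44704 m/s, so 0.009597 m/s = 0.009597 / 0.44704 = 0.021467878 mph ≈ 0.02147 mph (4 s.f.). Final answer: 0.02147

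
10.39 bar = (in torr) 7793. Check: 1 bar = 100000 Pa, so 10.39 bar = 10.39 * 100000 = 1039000 Pa. 1 torr = 133.32237 Pa, so 1039000 Pa = 1039000 / 133.32237 = 7793.1409 torr ≈ 7793 torr (4 s.f.).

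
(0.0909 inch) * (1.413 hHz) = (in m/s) 0.3262. Check: 1 inch = 0.0254 m, so 0.0909 inch = 0.0909 * 0.0254 = 0.00230886 m. 1 hHz = 100 Hz, so 1.413 hHz = 1.413 * 100 = 141.3 Hz. Combine: 0.00230886 m * 141.3 Hz = 0.32624192 m/s. Result: 0.32624192 m/s ≈ 0.3262 m/s (4 s.f.).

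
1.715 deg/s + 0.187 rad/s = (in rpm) 1 deg/s = 0.017453293 rad/s, so 1.715 deg/s = 1.715 * 0.017453293 = 0.029932397 rad/s. 0.187 rad/s is already in rad/s. Sum: 0.029932397 + 0.187 = 0.2169324 rad/s. 1 rpm = 0.10471976 rad/s, so 0.2169324 rad/s = 0.2169324 / 0.10471976 = 2.0715518 rpm ≈ 2.072 rpm (4 s.f.). Final answer: 2.072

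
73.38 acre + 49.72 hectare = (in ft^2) 8.548e+06. Check: 1 acre = 4046.8564 m^2, so 73.38 acre = 73.38 * 4046.8564 = 296958.32 m^2. 1 hectare = 10000 m^2, so 49.72 hectare = 49.72 * 10000 = 497200 m^2. Sum: 296958.32 + 497200 = 794158.32 m^2. 1 ft^2 = 0.09290304 m^2, so 794158.32 m^2 = 794158.32 / 0.09290304 = 8548249.1 ft^2 ≈ 8.548e+06 ft^2 (4 s.f.).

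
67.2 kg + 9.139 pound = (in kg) 71.35. Check: 67.2 kg is already in kg. 1 pound = 0.45359237 kg, so 9.139 pound = 9.139 * 0.45359237 = 4.1453807 kg. Sum: 67.2 + 4.1453807 = 71.345381 kg. Result: 71.345381 kg ≈ 71.35 kg (4 s.f.).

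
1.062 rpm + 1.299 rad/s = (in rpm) 1 rpm = 0.10471976 rad/s, so 1.062 rpm = 1.062 * 0.10471976 = 0.11121238 rad/s. 1.299 rad/s is already in rad/s. Sum: 0.11121238 + 1.299 = 1.4102124 rad/s. 1 rpm = 0.10471976 rad/s, so 1.4102124 rad/s = 1.4102124 / 0.10471976 = 13.466536 rpm ≈ 13.47 rpm (4 s.f.). Final answer: 13.47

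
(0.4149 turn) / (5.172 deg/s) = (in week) 1 turn = 6.2831853 rad, so 0.4149 turn = 0.4149 * 6.2831853 = 2.6068936 rad. 1 deg/s = 0.017453293 rad/s, so 5.172 deg/s = 5.172 * 0.017453293 = 0.090268429 rad/s. Combine: 2.6068936 rad / 0.090268429 rad/s = 28.87935 s. 1 week = 604800 s, so 28.87935 s = 28.87935 / 604800 = 4.7750249e-05 week ≈ 4.775e-05 week (4 s.f.). Final answer: 4.775e-05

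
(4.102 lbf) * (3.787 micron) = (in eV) 1 lbf = 4.4482216 N, so 4.102 lbf = 4.102 * 4.4482216 = 18.246605 N. 1 micron = 1e-06 m, so 3.787 micron = 3.787 * 1e-06 = 3.787e-06 m. Combine: 18.246605 N * 3.787e-06 m = 6.9099893e-05 J. 1 eV = 1.6021766e-19 J, so 6.9099893e-05 J = 6.9099893e-05 / 1.6021766e-19 = 4.3128761e+14 eV ≈ 4.313e+14 eV (4 s.f.). Final answer: 4.313e+14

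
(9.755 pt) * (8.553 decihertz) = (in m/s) 1 pt = 0.00035277778 m, so 9.755 pt = 9.755 * 0.00035277778 = 0.0034413472 m. 1 decihertz = 0.1 Hz, so 8.553 decihertz = 8.553 * 0.1 = 0.8553 Hz. Combine: 0.0034413472 m * 0.8553 Hz = 0.0029433843 m/s. Result: 0.0029433843 m/s ≈ 0.002943 m/s (4 s.f.). Final answer: 0.002943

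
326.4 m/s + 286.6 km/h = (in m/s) 406. Check: 326.4 m/s is already in m/s. 1 km/h = 0.27777778 m/s, so 286.6 km/h = 286.6 * 0.27777778 = 79.611111 m/s. Sum: 326.4 + 79.611111 = 406.01111 m/s. Result: 406.01111 m/s ≈ 406 m/s (4 s.f.).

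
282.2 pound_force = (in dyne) 1.255e+08. Check: 1 pound_force = 4.4482216 N, so 282.2 pound_force = 282.2 * 4.4482216 = 1255.2881 N. 1 dyne = 1e-05 N, so 1255.2881 N = 1255.2881 / 1e-05 = 1.2552881e+08 dyne ≈ 1.255e+08 dyne (4 s.f.).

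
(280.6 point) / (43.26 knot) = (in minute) 7.413e-05. Check: 1 point = 0.00035277778 m, so 280.6 point = 280.6 * 0.00035277778 = 0.098989444 m. 1 knot = 0.51444444 m/s, so 43.26 knot = 43.26 * 0.51444444 = 22.254867 m/s. Combine: 0.098989444 m / 22.254867 m/s = 0.0044479909 s. 1 minute = 60 s, so 0.0044479909 s = 0.0044479909 / 60 = 7.4133182e-05 minute ≈ 7.413e-05 minute (4 s.f.).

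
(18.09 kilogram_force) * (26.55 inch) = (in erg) 1.196e+09. Check: 1 kilogram_force = 9.80665 N, so 18.09 kilogram_force = 18.09 * 9.80665 = 177.4023 N. 1 inch = 0.0254 m, so 26.55 inch = 26.55 * 0.0254 = 0.67437 m. Combine: 177.4023 N * 0.67437 m = 119.63479 J. 1 erg = 1e-07 J, so 119.63479 J = 119.63479 / 1e-07 = 1.1963479e+09 erg ≈ 1.196e+09 erg (4 s.f.).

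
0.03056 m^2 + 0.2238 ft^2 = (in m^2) 0.03056 m^2 is already in m^2. 1 ft^2 = 0.09290304 m^2, so 0.2238 ft^2 = 0.2238 * 0.09290304 = 0.0207917 m^2. Sum: 0.03056 + 0.0207917 = 0.0513517 m^2. Result: 0.0513517 m^2 ≈ 0.05135 m^2 (4 s.f.). Final answer: 0.05135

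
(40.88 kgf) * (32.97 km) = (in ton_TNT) 1 kgf = 9.80665 N, so 40.88 kgf = 40.88 * 9.80665 = 400.89585 N. 1 km = 1000 m, so 32.97 km = 32.97 * 1000 = 32970 m. Combine: 400.89585 N * 32970 m = 13217536 J. 1 ton_TNT = 4.184e+09 J, so 13217536 J = 13217536 / 4.184e+09 = 0.003159067 ton_TNT ≈ 0.003159 ton_TNT (4 s.f.). Final answer: 0.003159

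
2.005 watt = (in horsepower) 0.002689. Check: 2.005 watt = 2.005 W. 1 horsepower = 745.69987 W, so 2.005 W = 2.005 / 745.69987 = 0.0026887493 horsepower ≈ 0.002689 horsepower (4 s.f.).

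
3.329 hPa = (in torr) 2.497. Check: 1 hPa = 100 Pa, so 3.329 hPa = 3.329 * 100 = 332.9 Pa. 1 torr = 133.32237 Pa, so 332.9 Pa = 332.9 / 133.32237 = 2.4969553 torr ≈ 2.497 torr (4 s.f.).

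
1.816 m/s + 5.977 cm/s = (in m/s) 1.816 m/s is already in m/s. 1 cm/s = 0.01 m/s, so 5.977 cm/s = 5.977 * 0.01 = 0.05977 m/s. Sum: 1.816 + 0.05977 = 1.87577 m/s. Result: 1.87577 m/s ≈ 1.876 m/s (4 s.f.). Final answer: 1.876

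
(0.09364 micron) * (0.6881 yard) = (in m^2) 1 micron = 1e-06 m, so 0.09364 micron = 0.09364 * 1e-06 = 9.364e-08 m. 1 yard = 0.9144 m, so 0.6881 yard = 0.6881 * 0.9144 = 0.62919864 m. Combine: 9.364e-08 m * 0.62919864 m = 5.8918161e-08 m^2. Result: 5.8918161e-08 m^2 ≈ 5.892e-08 m^2 (4 s.f.). Final answer: 5.892e-08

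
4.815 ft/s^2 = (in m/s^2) 1 ft/s^2 = 0.3048 m/s^2, so 4.815 ft/s^2 = 4.815 * 0.3048 = 1.467612 m/s^2. Result: 1.467612 m/s^2 ≈ 1.468 m/s^2 (4 s.f.). Final answer: 1.468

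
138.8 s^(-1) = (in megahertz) 0.0001388. Check: 138.8 s^(-1) = 138.8 Hz. 1 megahertz = 1000000 Hz, so 138.8 Hz = 138.8 / 1000000 = 0.0001388 megahertz.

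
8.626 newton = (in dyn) 8.626 newton = 8.626 N. 1 dyn = 1e-05 N, so 8.626 N = 8.626 / 1e-05 = 862600 dyn ≈ 8.626e+05 dyn (4 s.f.). Final answer: 8.626e+05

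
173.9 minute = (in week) 0.01725. Check: 1 minute = 60 s, so 173.9 minute = 173.9 * 60 = 10434 s. 1 week = 604800 s, so 10434 s = 10434 / 604800 = 0.017251984 week ≈ 0.01725 week (4 s.f.).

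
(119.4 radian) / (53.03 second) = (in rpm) 21.5. Check: 119.4 radian = 119.4 rad. 53.03 second = 53.03 s. Combine: 119.4 rad / 53.03 s = 2.2515557 rad/s. 1 rpm = 0.10471976 rad/s, so 2.2515557 rad/s = 2.2515557 / 0.10471976 = 21.500773 rpm ≈ 21.5 rpm (4 s.f.).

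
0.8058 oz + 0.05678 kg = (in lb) 0.1755. Check: 1 oz = 0.028349523 kg, so 0.8058 oz = 0.8058 * 0.028349523 = 0.022844046 kg. 0.05678 kg is already in kg. Sum: 0.022844046 + 0.05678 = 0.079624046 kg. 1 lb = 0.45359237 kg, so 0.079624046 kg = 0.079624046 / 0.45359237 = 0.17554097 lb ≈ 0.1755 lb (4 s.f.).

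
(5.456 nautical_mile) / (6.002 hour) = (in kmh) 1.684. Check: 1 nautical_mile = 1852 m, so 5.456 nautical_mile = 5.456 * 1852 = 10104.512 m. 1 hour = 3600 s, so 6.002 hour = 6.002 * 3600 = 21607.2 s. Combine: 10104.512 m / 21607.2 s = 0.4676456 m/s. 1 kmh = 0.27777778 m/s, so 0.4676456 m/s = 0.4676456 / 0.27777778 = 1.6835242 kmh ≈ 1.684 kmh (4 s.f.).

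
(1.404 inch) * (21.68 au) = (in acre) 1 inch = 0.0254 m, so 1.404 inch = 1.404 * 0.0254 = 0.0356616 m. 1 au = 1.4959787e+11 m, so 21.68 au = 21.68 * 1.4959787e+11 = 3.2432818e+12 m. Combine: 0.0356616 m * 3.2432818e+12 m = 1.1566062e+11 m^2. 1 acre = 4046.8564 m^2, so 1.1566062e+11 m^2 = 1.1566062e+11 / 4046.8564 = 28580362 acre ≈ 2.858e+07 acre (4 s.f.). Final answer: 2.858e+07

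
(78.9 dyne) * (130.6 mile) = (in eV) 1 dyne = 1e-05 N, so 78.9 dyne = 78.9 * 1e-05 = 0.000789 N. 1 mile = 1609.344 m, so 130.6 mile = 130.6 * 1609.344 = 210180.33 m. Combine: 0.000789 N * 210180.33 m = 165.83228 J. 1 eV = 1.6021766e-19 J, so 165.83228 J = 165.83228 / 1.6021766e-19 = 1.0350437e+21 eV ≈ 1.035e+21 eV (4 s.f.). Final answer: 1.035e+21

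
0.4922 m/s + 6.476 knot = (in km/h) 0.4922 m/s is already in m/s. 1 knot = 0.51444444 m/s, so 6.476 knot = 6.476 * 0.51444444 = 3.3315422 m/s. Sum: 0.4922 + 3.3315422 = 3.8237422 m/s. 1 km/h = 0.27777778 m/s, so 3.8237422 m/s = 3.8237422 / 0.27777778 = 13.765472 km/h ≈ 13.77 km/h (4 s.f.). Final answer: 13.77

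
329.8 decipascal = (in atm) 1 decipascal = 0.1 Pa, so 329.8 decipascal = 329.8 * 0.1 = 32.98 Pa. 1 atm = 101325 Pa, so 32.98 Pa = 32.98 / 101325 = 0.00032548729 atm ≈ 0.0003255 atm (4 s.f.). Final answer: 0.0003255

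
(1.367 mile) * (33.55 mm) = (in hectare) 0.007381. Check: 1 mile = 1609.344 m, so 1.367 mile = 1.367 * 1609.344 = 2199.9732 m. 1 mm = 0.001 m, so 33.55 mm = 33.55 * 0.001 = 0.03355 m. Combine: 2199.9732 m * 0.03355 m = 73.809102 m^2. 1 hectare = 10000 m^2, so 73.809102 m^2 = 73.809102 / 10000 = 0.0073809102 hectare ≈ 0.007381 hectare (4 s.f.).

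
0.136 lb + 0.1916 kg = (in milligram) 1 lb = 0.45359237 kg, so 0.136 lb = 0.136 * 0.45359237 = 0.061688562 kg. 0.1916 kg is already in kg. Sum: 0.061688562 + 0.1916 = 0.25328856 kg. 1 milligram = 1e-06 kg, so 0.25328856 kg = 0.25328856 / 1e-06 = 253288.56 milligram ≈ 2.533e+05 milligram (4 s.f.). Final answer: 2.533e+05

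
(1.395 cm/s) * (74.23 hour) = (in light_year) 1 cm/s = 0.01 m/s, so 1.395 cm/s = 1.395 * 0.01 = 0.01395 m/s. 1 hour = 3600 s, so 74.23 hour = 74.23 * 3600 = 267228 s. Combine: 0.01395 m/s * 267228 s = 3727.8306 m. 1 light_year = 9.4607305e+15 m, so 3727.8306 m = 3727.8306 / 9.4607305e+15 = 3.9403201e-13 light_year ≈ 3.94e-13 light_year (4 s.f.). Final answer: 3.94e-13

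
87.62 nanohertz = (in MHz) 8.762e-14. Check: 1 nanohertz = 1e-09 Hz, so 87.62 nanohertz = 87.62 * 1e-09 = 8.762e-08 Hz. 1 MHz = 1000000 Hz, so 8.762e-08 Hz = 8.762e-08 / 1000000 = 8.762e-14 MHz.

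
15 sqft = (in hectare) 0.0001394. Check: 1 sqft = 0.09290304 m^2, so 15 sqft = 15 * 0.09290304 = 1.3935456 m^2. 1 hectare = 10000 m^2, so 1.3935456 m^2 = 1.3935456 / 10000 = 0.00013935456 hectare ≈ 0.0001394 hectare (4 s.f.).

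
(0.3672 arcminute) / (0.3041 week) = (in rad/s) 5.808e-10. Check: 1 arcminute = 0.00029088821 rad, so 0.3672 arcminute = 0.3672 * 0.00029088821 = 0.00010681415 rad. 1 week = 604800 s, so 0.3041 week = 0.3041 * 604800 = 183919.68 s. Combine: 0.00010681415 rad / 183919.68 s = 5.807652e-10 rad/s. Result: 5.807652e-10 rad/s ≈ 5.808e-10 rad/s (4 s.f.).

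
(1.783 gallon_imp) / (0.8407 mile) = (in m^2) 1 gallon_imp = 0.00454609 m^3, so 1.783 gallon_imp = 1.783 * 0.00454609 = 0.0081056785 m^3. 1 mile = 1609.344 m, so 0.8407 mile = 0.8407 * 1609.344 = 1352.9755 m. Combine: 0.0081056785 m^3 / 1352.9755 m = 5.9910017e-06 m^2. Result: 5.9910017e-06 m^2 ≈ 5.991e-06 m^2 (4 s.f.). Final answer: 5.991e-06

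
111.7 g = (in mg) 1.117e+05. Check: 1 g = 0.001 kg, so 111.7 g = 111.7 * 0.001 = 0.1117 kg. 1 mg = 1e-06 kg, so 0.1117 kg = 0.1117 / 1e-06 = 111700 mg ≈ 1.117e+05 mg (4 s.f.).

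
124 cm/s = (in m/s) 1 cm/s = 0.01 m/s, so 124 cm/s = 124 * 0.01 = 1.24 m/s. Result: 1.24 m/s. Final answer: 1.24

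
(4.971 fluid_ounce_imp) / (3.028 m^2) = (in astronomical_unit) 1 fluid_ounce_imp = 2.8413063e-05 m^3, so 4.971 fluid_ounce_imp = 4.971 * 2.8413063e-05 = 0.00014124133 m^3. 3.028 m^2 is already in m^2. Combine: 0.00014124133 m^3 / 3.028 m^2 = 4.664509e-05 m. 1 astronomical_unit = 1.4959787e+11 m, so 4.664509e-05 m = 4.664509e-05 / 1.4959787e+11 = 3.1180317e-16 astronomical_unit ≈ 3.118e-16 astronomical_unit (4 s.f.). Final answer: 3.118e-16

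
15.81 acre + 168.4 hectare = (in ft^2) 1 acre = 4046.8564 m^2, so 15.81 acre = 15.81 * 4046.8564 = 63980.8 m^2. 1 hectare = 10000 m^2, so 168.4 hectare = 168.4 * 10000 = 1684000 m^2. Sum: 63980.8 + 1684000 = 1747980.8 m^2. 1 ft^2 = 0.09290304 m^2, so 1747980.8 m^2 = 1747980.8 / 0.09290304 = 18815109 ft^2 ≈ 1.882e+07 ft^2 (4 s.f.). Final answer: 1.882e+07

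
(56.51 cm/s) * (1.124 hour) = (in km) 2.287. Check: 1 cm/s = 0.01 m/s, so 56.51 cm/s = 56.51 * 0.01 = 0.5651 m/s. 1 hour = 3600 s, so 1.124 hour = 1.124 * 3600 = 4046.4 s. Combine: 0.5651 m/s * 4046.4 s = 2286.6206 m. 1 km = 1000 m, so 2286.6206 m = 2286.6206 / 1000 = 2.2866206 km ≈ 2.287 km (4 s.f.).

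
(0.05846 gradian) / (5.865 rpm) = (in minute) 1 gradian = 0.015707963 rad, so 0.05846 gradian = 0.05846 * 0.015707963 = 0.00091828753 rad. 1 rpm = 0.10471976 rad/s, so 5.865 rpm = 5.865 * 0.10471976 = 0.61418136 rad/s. Combine: 0.00091828753 rad / 0.61418136 rad/s = 0.0014951407 s. 1 minute = 60 s, so 0.0014951407 s = 0.0014951407 / 60 = 2.4919011e-05 minute ≈ 2.492e-05 minute (4 s.f.). Final answer: 2.492e-05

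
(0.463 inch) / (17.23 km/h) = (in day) 1 inch = 0.0254 m, so 0.463 inch = 0.463 * 0.0254 = 0.0117602 m. 1 km/h = 0.27777778 m/s, so 17.23 km/h = 17.23 * 0.27777778 = 4.7861111 m/s. Combine: 0.0117602 m / 4.7861111 m/s = 0.0024571515 s. 1 day = 86400 s, so 0.0024571515 s = 0.0024571515 / 86400 = 2.8439253e-08 day ≈ 2.844e-08 day (4 s.f.). Final answer: 2.844e-08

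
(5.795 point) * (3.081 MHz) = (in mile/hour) 1 point = 0.00035277778 m, so 5.795 point = 5.795 * 0.00035277778 = 0.0020443472 m. 1 MHz = 1000000 Hz, so 3.081 MHz = 3.081 * 1000000 = 3081000 Hz. Combine: 0.0020443472 m * 3081000 Hz = 6298.6338 m/s. 1 mile/hour = 0.44704 m/s, so 6298.6338 m/s = 6298.6338 / 0.44704 = 14089.643 mile/hour ≈ 1.409e+04 mile/hour (4 s.f.). Final answer: 1.409e+04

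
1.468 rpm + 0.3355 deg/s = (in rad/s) 1 rpm = 0.10471976 rad/s, so 1.468 rpm = 1.468 * 0.10471976 = 0.1537286 rad/s. 1 deg/s = 0.017453293 rad/s, so 0.3355 deg/s = 0.3355 * 0.017453293 = 0.0058555796 rad/s. Sum: 0.1537286 + 0.0058555796 = 0.15958418 rad/s. Result: 0.15958418 rad/s ≈ 0.1596 rad/s (4 s.f.). Final answer: 0.1596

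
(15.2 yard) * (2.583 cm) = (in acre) 1 yard = 0.9144 m, so 15.2 yard = 15.2 * 0.9144 = 13.89888 m. 1 cm = 0.01 m, so 2.583 cm = 2.583 * 0.01 = 0.02583 m. Combine: 13.89888 m * 0.02583 m = 0.35900807 m^2. 1 acre = 4046.8564 m^2, so 0.35900807 m^2 = 0.35900807 / 4046.8564 = 8.8712826e-05 acre ≈ 8.871e-05 acre (4 s.f.). Final answer: 8.871e-05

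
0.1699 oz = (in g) 4.817. Check: 1 oz = 0.028349523 kg, so 0.1699 oz = 0.1699 * 0.028349523 = 0.004816584 kg. 1 g = 0.001 kg, so 0.004816584 kg = 0.004816584 / 0.001 = 4.816584 g ≈ 4.817 g (4 s.f.).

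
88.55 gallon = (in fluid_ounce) 1.133e+04. Check: 1 gallon = 0.0037854118 m^3, so 88.55 gallon = 88.55 * 0.0037854118 = 0.33519821 m^3. 1 fluid_ounce = 2.957353e-05 m^3, so 0.33519821 m^3 = 0.33519821 / 2.957353e-05 = 11334.4 fluid_ounce ≈ 1.133e+04 fluid_ounce (4 s.f.).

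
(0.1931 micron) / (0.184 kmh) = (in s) 1 micron = 1e-06 m, so 0.1931 micron = 0.1931 * 1e-06 = 1.931e-07 m. 1 kmh = 0.27777778 m/s, so 0.184 kmh = 0.184 * 0.27777778 = 0.051111111 m/s. Combine: 1.931e-07 m / 0.051111111 m/s = 3.7780435e-06 s. Result: 3.7780435e-06 s ≈ 3.778e-06 s (4 s.f.). Final answer: 3.778e-06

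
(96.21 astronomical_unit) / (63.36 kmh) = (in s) 1 astronomical_unit = 1.4959787e+11 m, so 96.21 astronomical_unit = 96.21 * 1.4959787e+11 = 1.4392811e+13 m. 1 kmh = 0.27777778 m/s, so 63.36 kmh = 63.36 * 0.27777778 = 17.6 m/s. Combine: 1.4392811e+13 m / 17.6 m/s = 8.1777336e+11 s. Result: 8.1777336e+11 s ≈ 8.178e+11 s (4 s.f.). Final answer: 8.178e+11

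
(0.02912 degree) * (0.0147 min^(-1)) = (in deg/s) 1 degree = 0.017453293 rad, so 0.02912 degree = 0.02912 * 0.017453293 = 0.00050823988 rad. 1 min^(-1) = 0.016666667 Hz, so 0.0147 min^(-1) = 0.0147 * 0.016666667 = 0.000245 Hz. Combine: 0.00050823988 rad * 0.000245 Hz = 1.2451877e-07 rad/s. 1 deg/s = 0.017453293 rad/s, so 1.2451877e-07 rad/s = 1.2451877e-07 / 0.017453293 = 7.1344e-06 deg/s ≈ 7.134e-06 deg/s (4 s.f.). Final answer: 7.134e-06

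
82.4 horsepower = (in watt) 6.145e+04. Check: 1 horsepower = 745.69987 W, so 82.4 horsepower = 82.4 * 745.69987 = 61445.669 W. 61445.669 W = 61445.669 watt ≈ 6.145e+04 watt (4 s.f.).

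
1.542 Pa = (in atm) 1.522e-05. Check: 1 atm = 101325 Pa, so 1.542 Pa = 1.542 / 101325 = 1.5218357e-05 atm ≈ 1.522e-05 atm (4 s.f.).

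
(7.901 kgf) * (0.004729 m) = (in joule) 0.3664. Check: 1 kgf = 9.80665 N, so 7.901 kgf = 7.901 * 9.80665 = 77.482342 N. 0.004729 m is already in m. Combine: 77.482342 N * 0.004729 m = 0.36641399 J. 0.36641399 J = 0.36641399 joule ≈ 0.3664 joule (4 s.f.).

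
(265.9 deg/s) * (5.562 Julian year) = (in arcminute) 1 deg/s = 0.017453293 rad/s, so 265.9 deg/s = 265.9 * 0.017453293 = 4.6408305 rad/s. 1 Julian year = 31557600 s, so 5.562 Julian year = 5.562 * 31557600 = 1.7552337e+08 s. Combine: 4.6408305 rad/s * 1.7552337e+08 s = 8.1457421e+08 rad. 1 arcminute = 0.00029088821 rad, so 8.1457421e+08 rad = 8.1457421e+08 / 0.00029088821 = 2.8002999e+12 arcminute ≈ 2.8e+12 arcminute (4 s.f.). Final answer: 2.8e+12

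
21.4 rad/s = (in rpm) 204.4. Check: 1 rpm = 0.10471976 rad/s, so 21.4 rad/s = 21.4 / 0.10471976 = 204.35495 rpm ≈ 204.4 rpm (4 s.f.).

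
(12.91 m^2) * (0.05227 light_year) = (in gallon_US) 12.91 m^2 is already in m^2. 1 light_year = 9.4607305e+15 m, so 0.05227 light_year = 0.05227 * 9.4607305e+15 = 4.9451238e+14 m. Combine: 12.91 m^2 * 4.9451238e+14 m = 6.3841548e+15 m^3. 1 gallon_US = 0.0037854118 m^3, so 6.3841548e+15 m^3 = 6.3841548e+15 / 0.0037854118 = 1.6865153e+18 gallon_US ≈ 1.687e+18 gallon_US (4 s.f.). Final answer: 1.687e+18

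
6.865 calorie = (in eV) 1 calorie = 4.184 J, so 6.865 calorie = 6.865 * 4.184 = 28.72316 J. 1 eV = 1.6021766e-19 J, so 28.72316 J = 28.72316 / 1.6021766e-19 = 1.7927586e+20 eV ≈ 1.793e+20 eV (4 s.f.). Final answer: 1.793e+20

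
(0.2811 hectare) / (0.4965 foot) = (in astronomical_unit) 1.242e-07. Check: 1 hectare = 10000 m^2, so 0.2811 hectare = 0.2811 * 10000 = 2811 m^2. 1 foot = 0.3048 m, so 0.4965 foot = 0.4965 * 0.3048 = 0.1513332 m. Combine: 2811 m^2 / 0.1513332 m = 18574.906 m. 1 astronomical_unit = 1.4959787e+11 m, so 18574.906 m = 18574.906 / 1.4959787e+11 = 1.2416558e-07 astronomical_unit ≈ 1.242e-07 astronomical_unit (4 s.f.).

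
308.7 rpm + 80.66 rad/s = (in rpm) 1079. Check: 1 rpm = 0.10471976 rad/s, so 308.7 rpm = 308.7 * 0.10471976 = 32.326988 rad/s. 80.66 rad/s is already in rad/s. Sum: 32.326988 + 80.66 = 112.98699 rad/s. 1 rpm = 0.10471976 rad/s, so 112.98699 rad/s = 112.98699 / 0.10471976 = 1078.9463 rpm ≈ 1079 rpm (4 s.f.).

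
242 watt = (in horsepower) 0.3245. Check: 242 watt = 242 W. 1 horsepower = 745.69987 W, so 242 W = 242 / 745.69987 = 0.32452735 horsepower ≈ 0.3245 horsepower (4 s.f.).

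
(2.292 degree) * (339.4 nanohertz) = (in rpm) 1 degree = 0.017453293 rad, so 2.292 degree = 2.292 * 0.017453293 = 0.040002946 rad. 1 nanohertz = 1e-09 Hz, so 339.4 nanohertz = 339.4 * 1e-09 = 3.394e-07 Hz. Combine: 0.040002946 rad * 3.394e-07 Hz = 1.3577e-08 rad/s. 1 rpm = 0.10471976 rad/s, so 1.3577e-08 rad/s = 1.3577e-08 / 0.10471976 = 1.296508e-07 rpm ≈ 1.297e-07 rpm (4 s.f.). Final answer: 1.297e-07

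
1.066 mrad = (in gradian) 0.06786. Check: 1 mrad = 0.001 rad, so 1.066 mrad = 1.066 * 0.001 = 0.001066 rad. 1 gradian = 0.015707963 rad, so 0.001066 rad = 0.001066 / 0.015707963 = 0.067863668 gradian ≈ 0.06786 gradian (4 s.f.).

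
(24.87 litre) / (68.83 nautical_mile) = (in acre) 4.821e-11. Check: 1 litre = 0.001 m^3, so 24.87 litre = 24.87 * 0.001 = 0.02487 m^3. 1 nautical_mile = 1852 m, so 68.83 nautical_mile = 68.83 * 1852 = 127473.16 m. Combine: 0.02487 m^3 / 127473.16 m = 1.9509989e-07 m^2. 1 acre = 4046.8564 m^2, so 1.9509989e-07 m^2 = 1.9509989e-07 / 4046.8564 = 4.8210234e-11 acre ≈ 4.821e-11 acre (4 s.f.).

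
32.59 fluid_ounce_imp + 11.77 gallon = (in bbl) 0.2861. Check: 1 fluid_ounce_imp = 2.8413063e-05 m^3, so 32.59 fluid_ounce_imp = 32.59 * 2.8413063e-05 = 0.00092598171 m^3. 1 gallon = 0.0037854118 m^3, so 11.77 gallon = 11.77 * 0.0037854118 = 0.044554297 m^3. Sum: 0.00092598171 + 0.044554297 = 0.045480278 m^3. 1 bbl = 0.15898729 m^3, so 0.045480278 m^3 = 0.045480278 / 0.15898729 = 0.28606234 bbl ≈ 0.2861 bbl (4 s.f.).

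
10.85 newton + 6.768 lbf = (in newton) 40.96. Check: 10.85 newton = 10.85 N. 1 lbf = 4.4482216 N, so 6.768 lbf = 6.768 * 4.4482216 = 30.105564 N. Sum: 10.85 + 30.105564 = 40.955564 N. 40.955564 N = 40.955564 newton ≈ 40.96 newton (4 s.f.).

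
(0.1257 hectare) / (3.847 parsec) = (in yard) 1 hectare = 10000 m^2, so 0.1257 hectare = 0.1257 * 10000 = 1257 m^2. 1 parsec = 3.0856776e+16 m, so 3.847 parsec = 3.847 * 3.0856776e+16 = 1.1870602e+17 m. Combine: 1257 m^2 / 1.1870602e+17 m = 1.0589185e-14 m. 1 yard = 0.9144 m, so 1.0589185e-14 m = 1.0589185e-14 / 0.9144 = 1.1580474e-14 yard ≈ 1.158e-14 yard (4 s.f.). Final answer: 1.158e-14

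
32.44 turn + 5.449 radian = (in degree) 1 turn = 6.2831853 rad, so 32.44 turn = 32.44 * 6.2831853 = 203.82653 rad. 5.449 radian = 5.449 rad. Sum: 203.82653 + 5.449 = 209.27553 rad. 1 degree = 0.017453293 rad, so 209.27553 rad = 209.27553 / 0.017453293 = 11990.605 degree ≈ 1.199e+04 degree (4 s.f.). Final answer: 1.199e+04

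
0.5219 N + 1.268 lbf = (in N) 6.162. Check: 0.5219 N is already in N. 1 lbf = 4.4482216 N, so 1.268 lbf = 1.268 * 4.4482216 = 5.640345 N. Sum: 0.5219 + 5.640345 = 6.162245 N. Result: 6.162245 N ≈ 6.162 N (4 s.f.).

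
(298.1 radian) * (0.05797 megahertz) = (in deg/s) 9.901e+08. Check: 298.1 radian = 298.1 rad. 1 megahertz = 1000000 Hz, so 0.05797 megahertz = 0.05797 * 1000000 = 57970 Hz. Combine: 298.1 rad * 57970 Hz = 17280857 rad/s. 1 deg/s = 0.017453293 rad/s, so 17280857 rad/s = 17280857 / 0.017453293 = 9.9012017e+08 deg/s ≈ 9.901e+08 deg/s (4 s.f.).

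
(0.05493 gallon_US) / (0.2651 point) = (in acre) 0.0005494. Check: 1 gallon_US = 0.0037854118 m^3, so 0.05493 gallon_US = 0.05493 * 0.0037854118 = 0.00020793267 m^3. 1 point = 0.00035277778 m, so 0.2651 point = 0.2651 * 0.00035277778 = 9.3521389e-05 m. Combine: 0.00020793267 m^3 / 9.3521389e-05 m = 2.2233702 m^2. 1 acre = 4046.8564 m^2, so 2.2233702 m^2 = 2.2233702 / 4046.8564 = 0.00054940674 acre ≈ 0.0005494 acre (4 s.f.).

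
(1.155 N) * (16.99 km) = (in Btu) 18.6. Check: 1.155 N is already in N. 1 km = 1000 m, so 16.99 km = 16.99 * 1000 = 16990 m. Combine: 1.155 N * 16990 m = 19623.45 J. 1 Btu = 1055.0559 J, so 19623.45 J = 19623.45 / 1055.0559 = 18.599442 Btu ≈ 18.6 Btu (4 s.f.).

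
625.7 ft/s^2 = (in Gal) 1.907e+04. Check: 1 ft/s^2 = 0.3048 m/s^2, so 625.7 ft/s^2 = 625.7 * 0.3048 = 190.71336 m/s^2. 1 Gal = 0.01 m/s^2, so 190.71336 m/s^2 = 190.71336 / 0.01 = 19071.336 Gal ≈ 1.907e+04 Gal (4 s.f.).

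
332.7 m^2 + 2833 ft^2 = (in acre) 0.1472. Check: 332.7 m^2 is already in m^2. 1 ft^2 = 0.09290304 m^2, so 2833 ft^2 = 2833 * 0.09290304 = 263.19431 m^2. Sum: 332.7 + 263.19431 = 595.89431 m^2. 1 acre = 4046.8564 m^2, so 595.89431 m^2 = 595.89431 / 4046.8564 = 0.14724869 acre ≈ 0.1472 acre (4 s.f.).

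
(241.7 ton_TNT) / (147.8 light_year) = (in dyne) 1 ton_TNT = 4.184e+09 J, so 241.7 ton_TNT = 241.7 * 4.184e+09 = 1.0112728e+12 J. 1 light_year = 9.4607305e+15 m, so 147.8 light_year = 147.8 * 9.4607305e+15 = 1.398296e+18 m. Combine: 1.0112728e+12 J / 1.398296e+18 m = 7.2321799e-07 N. 1 dyne = 1e-05 N, so 7.2321799e-07 N = 7.2321799e-07 / 1e-05 = 0.072321799 dyne ≈ 0.07232 dyne (4 s.f.). Final answer: 0.07232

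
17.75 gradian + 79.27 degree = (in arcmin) 5715. Check: 1 gradian = 0.015707963 rad, so 17.75 gradian = 17.75 * 0.015707963 = 0.27881635 rad. 1 degree = 0.017453293 rad, so 79.27 degree = 79.27 * 0.017453293 = 1.3835225 rad. Sum: 0.27881635 + 1.3835225 = 1.6623388 rad. 1 arcmin = 0.00029088821 rad, so 1.6623388 rad = 1.6623388 / 0.00029088821 = 5714.7 arcmin ≈ 5715 arcmin (4 s.f.).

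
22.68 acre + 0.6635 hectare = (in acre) 24.32. Check: 1 acre = 4046.8564 m^2, so 22.68 acre = 22.68 * 4046.8564 = 91782.704 m^2. 1 hectare = 10000 m^2, so 0.6635 hectare = 0.6635 * 10000 = 6635 m^2. Sum: 91782.704 + 6635 = 98417.704 m^2. 1 acre = 4046.8564 m^2, so 98417.704 m^2 = 98417.704 / 4046.8564 = 24.319544 acre ≈ 24.32 acre (4 s.f.).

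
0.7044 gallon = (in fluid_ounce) 90.16. Check: 1 gallon = 0.0037854118 m^3, so 0.7044 gallon = 0.7044 * 0.0037854118 = 0.0026664441 m^3. 1 fluid_ounce = 2.957353e-05 m^3, so 0.0026664441 m^3 = 0.0026664441 / 2.957353e-05 = 90.1632 fluid_ounce ≈ 90.16 fluid_ounce (4 s.f.).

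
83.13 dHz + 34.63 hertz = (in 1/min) 1 dHz = 0.1 Hz, so 83.13 dHz = 83.13 * 0.1 = 8.313 Hz. 34.63 hertz = 34.63 Hz. Sum: 8.313 + 34.63 = 42.943 Hz. 1 1/min = 0.016666667 Hz, so 42.943 Hz = 42.943 / 0.016666667 = 2576.58 1/min ≈ 2577 1/min (4 s.f.). Final answer: 2577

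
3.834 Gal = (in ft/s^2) 0.1258. Check: 1 Gal = 0.01 m/s^2, so 3.834 Gal = 3.834 * 0.01 = 0.03834 m/s^2. 1 ft/s^2 = 0.3048 m/s^2, so 0.03834 m/s^2 = 0.03834 / 0.3048 = 0.1257874 ft/s^2 ≈ 0.1258 ft/s^2 (4 s.f.).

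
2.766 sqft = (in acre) 6.35e-05. Check: 1 sqft = 0.09290304 m^2, so 2.766 sqft = 2.766 * 0.09290304 = 0.25696981 m^2. 1 acre = 4046.8564 m^2, so 0.25696981 m^2 = 0.25696981 / 4046.8564 = 6.3498623e-05 acre ≈ 6.35e-05 acre (4 s.f.).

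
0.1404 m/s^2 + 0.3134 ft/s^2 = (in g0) 0.02406. Check: 0.1404 m/s^2 is already in m/s^2. 1 ft/s^2 = 0.3048 m/s^2, so 0.3134 ft/s^2 = 0.3134 * 0.3048 = 0.09552432 m/s^2. Sum: 0.1404 + 0.09552432 = 0.23592432 m/s^2. 1 g0 = 9.80665 m/s^2, so 0.23592432 m/s^2 = 0.23592432 / 9.80665 = 0.024057585 g0 ≈ 0.02406 g0 (4 s.f.).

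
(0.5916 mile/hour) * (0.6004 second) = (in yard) 1 mile/hour = 0.44704 m/s, so 0.5916 mile/hour = 0.5916 * 0.44704 = 0.26446886 m/s. 0.6004 second = 0.6004 s. Combine: 0.26446886 m/s * 0.6004 s = 0.15878711 m. 1 yard = 0.9144 m, so 0.15878711 m = 0.15878711 / 0.9144 = 0.17365169 yard ≈ 0.1737 yard (4 s.f.). Final answer: 0.1737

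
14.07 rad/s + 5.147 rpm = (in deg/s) 14.07 rad/s is already in rad/s. 1 rpm = 0.10471976 rad/s, so 5.147 rpm = 5.147 * 0.10471976 = 0.53899258 rad/s. Sum: 14.07 + 0.53899258 = 14.608993 rad/s. 1 deg/s = 0.017453293 rad/s, so 14.608993 rad/s = 14.608993 / 0.017453293 = 837.03362 deg/s ≈ 837 deg/s (4 s.f.). Final answer: 837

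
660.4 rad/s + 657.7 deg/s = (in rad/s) 660.4 rad/s is already in rad/s. 1 deg/s = 0.017453293 rad/s, so 657.7 deg/s = 657.7 * 0.017453293 = 11.47903 rad/s. Sum: 660.4 + 11.47903 = 671.87903 rad/s. Result: 671.87903 rad/s ≈ 671.9 rad/s (4 s.f.). Final answer: 671.9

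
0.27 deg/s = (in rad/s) 1 deg/s = 0.017453293 rad/s, so 0.27 deg/s = 0.27 * 0.017453293 = 0.004712389 rad/s. Result: 0.004712389 rad/s ≈ 0.004712 rad/s (4 s.f.). Final answer: 0.004712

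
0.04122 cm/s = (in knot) 1 cm/s = 0.01 m/s, so 0.04122 cm/s = 0.04122 * 0.01 = 0.0004122 m/s. 1 knot = 0.51444444 m/s, so 0.0004122 m/s = 0.0004122 / 0.51444444 = 0.0008012527 knot ≈ 0.0008013 knot (4 s.f.). Final answer: 0.0008013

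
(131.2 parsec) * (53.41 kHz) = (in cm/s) 2.162e+25. Check: 1 parsec = 3.0856776e+16 m, so 131.2 parsec = 131.2 * 3.0856776e+16 = 4.048409e+18 m. 1 kHz = 1000 Hz, so 53.41 kHz = 53.41 * 1000 = 53410 Hz. Combine: 4.048409e+18 m * 53410 Hz = 2.1622552e+23 m/s. 1 cm/s = 0.01 m/s, so 2.1622552e+23 m/s = 2.1622552e+23 / 0.01 = 2.1622552e+25 cm/s ≈ 2.162e+25 cm/s (4 s.f.).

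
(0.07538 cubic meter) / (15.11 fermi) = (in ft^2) 5.37e+13. Check: 0.07538 cubic meter = 0.07538 m^3. 1 fermi = 1e-15 m, so 15.11 fermi = 15.11 * 1e-15 = 1.511e-14 m. Combine: 0.07538 m^3 / 1.511e-14 m = 4.9887492e+12 m^2. 1 ft^2 = 0.09290304 m^2, so 4.9887492e+12 m^2 = 4.9887492e+12 / 0.09290304 = 5.3698449e+13 ft^2 ≈ 5.37e+13 ft^2 (4 s.f.).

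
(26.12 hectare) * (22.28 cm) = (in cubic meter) 5.82e+04. Check: 1 hectare = 10000 m^2, so 26.12 hectare = 26.12 * 10000 = 261200 m^2. 1 cm = 0.01 m, so 22.28 cm = 22.28 * 0.01 = 0.2228 m. Combine: 261200 m^2 * 0.2228 m = 58195.36 m^3. 58195.36 m^3 = 58195.36 cubic meter ≈ 5.82e+04 cubic meter (4 s.f.).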